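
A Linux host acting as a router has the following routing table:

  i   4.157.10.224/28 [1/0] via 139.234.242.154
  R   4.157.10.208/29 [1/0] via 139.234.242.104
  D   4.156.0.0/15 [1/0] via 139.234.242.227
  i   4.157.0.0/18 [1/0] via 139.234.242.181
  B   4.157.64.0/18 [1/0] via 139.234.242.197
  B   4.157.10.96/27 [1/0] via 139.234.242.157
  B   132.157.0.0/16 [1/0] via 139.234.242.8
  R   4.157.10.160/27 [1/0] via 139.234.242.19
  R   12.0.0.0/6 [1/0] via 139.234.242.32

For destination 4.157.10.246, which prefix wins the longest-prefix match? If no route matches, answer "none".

4.157.0.0/18

Entries matching 4.157.10.246:
  4.156.0.0/15 (4.156.0.0 - 4.157.255.255)
  4.157.0.0/18 (4.157.0.0 - 4.157.63.255)
Most specific is 4.157.0.0/18.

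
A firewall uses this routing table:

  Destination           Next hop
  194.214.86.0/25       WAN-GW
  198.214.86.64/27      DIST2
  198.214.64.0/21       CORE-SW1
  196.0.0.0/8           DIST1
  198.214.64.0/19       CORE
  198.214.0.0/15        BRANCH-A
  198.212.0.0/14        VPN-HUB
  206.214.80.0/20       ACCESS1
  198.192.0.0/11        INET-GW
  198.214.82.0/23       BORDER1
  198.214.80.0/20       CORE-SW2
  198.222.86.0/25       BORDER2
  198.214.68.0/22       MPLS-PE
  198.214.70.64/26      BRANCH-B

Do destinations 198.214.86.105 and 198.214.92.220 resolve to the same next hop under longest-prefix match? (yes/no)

198.214.86.105: longest match 198.214.80.0/20 -> CORE-SW2
198.214.92.220: longest match 198.214.80.0/20 -> CORE-SW2

yes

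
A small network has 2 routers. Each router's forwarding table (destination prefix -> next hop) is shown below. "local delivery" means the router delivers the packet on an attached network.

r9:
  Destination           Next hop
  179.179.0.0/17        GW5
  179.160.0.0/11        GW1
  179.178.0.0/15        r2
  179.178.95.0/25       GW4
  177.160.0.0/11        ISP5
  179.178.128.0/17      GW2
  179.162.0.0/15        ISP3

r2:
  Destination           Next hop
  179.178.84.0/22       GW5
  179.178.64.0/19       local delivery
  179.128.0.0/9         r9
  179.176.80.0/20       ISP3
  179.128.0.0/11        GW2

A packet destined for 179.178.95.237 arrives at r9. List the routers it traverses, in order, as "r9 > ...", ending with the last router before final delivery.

r9 > r2

At r9: longest match for 179.178.95.237 is 179.178.0.0/15 -> r2
At r2: longest match for 179.178.95.237 is 179.178.64.0/19 -> local delivery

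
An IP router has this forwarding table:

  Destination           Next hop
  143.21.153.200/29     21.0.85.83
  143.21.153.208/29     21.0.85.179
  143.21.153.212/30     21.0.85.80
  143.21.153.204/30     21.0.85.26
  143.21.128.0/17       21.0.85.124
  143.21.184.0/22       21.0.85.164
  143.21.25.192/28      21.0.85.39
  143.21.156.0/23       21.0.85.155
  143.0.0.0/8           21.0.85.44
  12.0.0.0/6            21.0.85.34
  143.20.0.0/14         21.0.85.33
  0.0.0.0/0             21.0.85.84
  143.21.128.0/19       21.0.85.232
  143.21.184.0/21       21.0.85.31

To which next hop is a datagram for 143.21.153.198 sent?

21.0.85.232

Routes whose prefix contains 143.21.153.198:
  0.0.0.0/0 (default, matches everything) -> 21.0.85.84
  143.0.0.0/8 (143.0.0.0 - 143.255.255.255) -> 21.0.85.44
  143.20.0.0/14 (143.20.0.0 - 143.23.255.255) -> 21.0.85.33
  143.21.128.0/17 (143.21.128.0 - 143.21.255.255) -> 21.0.85.124
  143.21.128.0/19 (143.21.128.0 - 143.21.159.255) -> 21.0.85.232
More-specific entries that do NOT match:
  143.21.153.212/30 (143.21.153.212 - 143.21.153.215) does not contain 143.21.153.198
  143.21.153.204/30 (143.21.153.204 - 143.21.153.207) does not contain 143.21.153.198
  143.21.153.200/29 (143.21.153.200 - 143.21.153.207) does not contain 143.21.153.198
  143.21.153.208/29 (143.21.153.208 - 143.21.153.215) does not contain 143.21.153.198
  143.21.25.192/28 (143.21.25.192 - 143.21.25.207) does not contain 143.21.153.198
  143.21.156.0/23 (143.21.156.0 - 143.21.157.255) does not contain 143.21.153.198
  143.21.184.0/22 (143.21.184.0 - 143.21.187.255) does not contain 143.21.153.198
  143.21.184.0/21 (143.21.184.0 - 143.21.191.255) does not contain 143.21.153.198
Longest matching prefix is /19 -> next hop 21.0.85.232.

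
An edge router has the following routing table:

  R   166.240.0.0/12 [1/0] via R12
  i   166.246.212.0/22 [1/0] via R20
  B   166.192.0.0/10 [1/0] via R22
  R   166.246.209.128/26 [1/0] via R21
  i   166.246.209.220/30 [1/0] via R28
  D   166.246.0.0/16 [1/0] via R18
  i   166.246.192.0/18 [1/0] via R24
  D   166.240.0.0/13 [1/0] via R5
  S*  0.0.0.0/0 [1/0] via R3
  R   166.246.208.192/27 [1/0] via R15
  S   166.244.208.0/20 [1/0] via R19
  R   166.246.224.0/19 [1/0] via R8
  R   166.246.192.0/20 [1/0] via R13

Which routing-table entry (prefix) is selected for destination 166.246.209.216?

166.246.192.0/18

Entries matching 166.246.209.216:
  0.0.0.0/0 (default, matches everything)
  166.192.0.0/10 (166.192.0.0 - 166.255.255.255)
  166.240.0.0/12 (166.240.0.0 - 166.255.255.255)
  166.240.0.0/13 (166.240.0.0 - 166.247.255.255)
  166.246.0.0/16 (166.246.0.0 - 166.246.255.255)
  166.246.192.0/18 (166.246.192.0 - 166.246.255.255)
Most specific is 166.246.192.0/18.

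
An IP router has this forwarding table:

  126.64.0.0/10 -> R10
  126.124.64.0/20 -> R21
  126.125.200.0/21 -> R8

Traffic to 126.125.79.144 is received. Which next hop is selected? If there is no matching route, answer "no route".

R10

Routes whose prefix contains 126.125.79.144:
  126.64.0.0/10 (126.64.0.0 - 126.127.255.255) -> R10
More-specific entries that do NOT match:
  126.125.200.0/21 (126.125.200.0 - 126.125.207.255) does not contain 126.125.79.144
  126.124.64.0/20 (126.124.64.0 - 126.124.79.255) does not contain 126.125.79.144
Longest matching prefix is /10 -> next hop R10.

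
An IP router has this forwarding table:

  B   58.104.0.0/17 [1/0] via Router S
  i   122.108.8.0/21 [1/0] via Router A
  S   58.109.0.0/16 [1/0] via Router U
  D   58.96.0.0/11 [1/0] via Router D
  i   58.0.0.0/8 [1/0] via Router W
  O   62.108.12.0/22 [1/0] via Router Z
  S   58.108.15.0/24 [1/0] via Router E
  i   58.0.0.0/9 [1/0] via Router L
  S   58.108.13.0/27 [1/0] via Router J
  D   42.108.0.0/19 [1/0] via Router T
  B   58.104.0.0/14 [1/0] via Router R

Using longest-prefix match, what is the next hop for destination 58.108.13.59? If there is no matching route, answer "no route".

Routes whose prefix contains 58.108.13.59:
  58.0.0.0/8 (58.0.0.0 - 58.255.255.255) -> Router W
  58.0.0.0/9 (58.0.0.0 - 58.127.255.255) -> Router L
  58.96.0.0/11 (58.96.0.0 - 58.127.255.255) -> Router D
More-specific entries that do NOT match:
  58.108.13.0/27 (58.108.13.0 - 58.108.13.31) does not contain 58.108.13.59
  58.108.15.0/24 (58.108.15.0 - 58.108.15.255) does not contain 58.108.13.59
  62.108.12.0/22 (62.108.12.0 - 62.108.15.255) does not contain 58.108.13.59
  122.108.8.0/21 (122.108.8.0 - 122.108.15.255) does not contain 58.108.13.59
  42.108.0.0/19 (42.108.0.0 - 42.108.31.255) does not contain 58.108.13.59
  58.104.0.0/17 (58.104.0.0 - 58.104.127.255) does not contain 58.108.13.59
  58.109.0.0/16 (58.109.0.0 - 58.109.255.255) does not contain 58.108.13.59
  58.104.0.0/14 (58.104.0.0 - 58.107.255.255) does not contain 58.108.13.59
Longest matching prefix is /11 -> next hop Router D.

Router D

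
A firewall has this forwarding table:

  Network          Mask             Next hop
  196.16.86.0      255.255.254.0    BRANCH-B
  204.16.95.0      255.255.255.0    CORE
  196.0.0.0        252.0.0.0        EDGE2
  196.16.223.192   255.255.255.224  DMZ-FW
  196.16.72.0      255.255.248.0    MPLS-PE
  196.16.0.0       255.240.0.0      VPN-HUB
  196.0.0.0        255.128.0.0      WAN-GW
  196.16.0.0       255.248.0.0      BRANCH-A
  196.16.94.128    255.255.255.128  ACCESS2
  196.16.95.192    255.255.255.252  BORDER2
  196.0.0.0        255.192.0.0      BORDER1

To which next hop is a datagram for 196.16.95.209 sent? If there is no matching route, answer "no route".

BRANCH-A

Routes whose prefix contains 196.16.95.209:
  196.0.0.0/6 (196.0.0.0 - 199.255.255.255) -> EDGE2
  196.0.0.0/9 (196.0.0.0 - 196.127.255.255) -> WAN-GW
  196.0.0.0/10 (196.0.0.0 - 196.63.255.255) -> BORDER1
  196.16.0.0/12 (196.16.0.0 - 196.31.255.255) -> VPN-HUB
  196.16.0.0/13 (196.16.0.0 - 196.23.255.255) -> BRANCH-A
More-specific entries that do NOT match:
  196.16.95.192/30 (196.16.95.192 - 196.16.95.195) does not contain 196.16.95.209
  196.16.223.192/27 (196.16.223.192 - 196.16.223.223) does not contain 196.16.95.209
  196.16.94.128/25 (196.16.94.128 - 196.16.94.255) does not contain 196.16.95.209
  204.16.95.0/24 (204.16.95.0 - 204.16.95.255) does not contain 196.16.95.209
  196.16.86.0/23 (196.16.86.0 - 196.16.87.255) does not contain 196.16.95.209
  196.16.72.0/21 (196.16.72.0 - 196.16.79.255) does not contain 196.16.95.209
Longest matching prefix is /13 -> next hop BRANCH-A.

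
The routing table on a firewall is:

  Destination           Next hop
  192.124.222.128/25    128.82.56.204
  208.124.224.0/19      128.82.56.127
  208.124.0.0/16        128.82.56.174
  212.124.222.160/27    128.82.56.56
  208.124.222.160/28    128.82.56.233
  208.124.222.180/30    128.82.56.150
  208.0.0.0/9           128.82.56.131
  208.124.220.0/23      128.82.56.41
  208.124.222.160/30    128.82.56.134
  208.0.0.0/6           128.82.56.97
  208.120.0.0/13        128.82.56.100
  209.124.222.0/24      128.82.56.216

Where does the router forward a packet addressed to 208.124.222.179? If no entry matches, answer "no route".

128.82.56.174

Routes whose prefix contains 208.124.222.179:
  208.0.0.0/6 (208.0.0.0 - 211.255.255.255) -> 128.82.56.97
  208.0.0.0/9 (208.0.0.0 - 208.127.255.255) -> 128.82.56.131
  208.120.0.0/13 (208.120.0.0 - 208.127.255.255) -> 128.82.56.100
  208.124.0.0/16 (208.124.0.0 - 208.124.255.255) -> 128.82.56.174
More-specific entries that do NOT match:
  208.124.222.180/30 (208.124.222.180 - 208.124.222.183) does not contain 208.124.222.179
  208.124.222.160/30 (208.124.222.160 - 208.124.222.163) does not contain 208.124.222.179
  208.124.222.160/28 (208.124.222.160 - 208.124.222.175) does not contain 208.124.222.179
  212.124.222.160/27 (212.124.222.160 - 212.124.222.191) does not contain 208.124.222.179
  192.124.222.128/25 (192.124.222.128 - 192.124.222.255) does not contain 208.124.222.179
  209.124.222.0/24 (209.124.222.0 - 209.124.222.255) does not contain 208.124.222.179
  208.124.220.0/23 (208.124.220.0 - 208.124.221.255) does not contain 208.124.222.179
  208.124.224.0/19 (208.124.224.0 - 208.124.255.255) does not contain 208.124.222.179
Longest matching prefix is /16 -> next hop 128.82.56.174.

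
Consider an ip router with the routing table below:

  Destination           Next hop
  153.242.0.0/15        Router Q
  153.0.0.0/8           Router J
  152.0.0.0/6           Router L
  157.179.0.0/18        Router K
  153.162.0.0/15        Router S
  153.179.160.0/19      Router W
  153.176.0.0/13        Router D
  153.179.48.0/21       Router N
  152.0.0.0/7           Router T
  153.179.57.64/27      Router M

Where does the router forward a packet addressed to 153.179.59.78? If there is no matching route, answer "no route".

Routes whose prefix contains 153.179.59.78:
  152.0.0.0/6 (152.0.0.0 - 155.255.255.255) -> Router L
  152.0.0.0/7 (152.0.0.0 - 153.255.255.255) -> Router T
  153.0.0.0/8 (153.0.0.0 - 153.255.255.255) -> Router J
  153.176.0.0/13 (153.176.0.0 - 153.183.255.255) -> Router D
More-specific entries that do NOT match:
  153.179.57.64/27 (153.179.57.64 - 153.179.57.95) does not contain 153.179.59.78
  153.179.48.0/21 (153.179.48.0 - 153.179.55.255) does not contain 153.179.59.78
  153.179.160.0/19 (153.179.160.0 - 153.179.191.255) does not contain 153.179.59.78
  157.179.0.0/18 (157.179.0.0 - 157.179.63.255) does not contain 153.179.59.78
  153.242.0.0/15 (153.242.0.0 - 153.243.255.255) does not contain 153.179.59.78
  153.162.0.0/15 (153.162.0.0 - 153.163.255.255) does not contain 153.179.59.78
Longest matching prefix is /13 -> next hop Router D.

Router D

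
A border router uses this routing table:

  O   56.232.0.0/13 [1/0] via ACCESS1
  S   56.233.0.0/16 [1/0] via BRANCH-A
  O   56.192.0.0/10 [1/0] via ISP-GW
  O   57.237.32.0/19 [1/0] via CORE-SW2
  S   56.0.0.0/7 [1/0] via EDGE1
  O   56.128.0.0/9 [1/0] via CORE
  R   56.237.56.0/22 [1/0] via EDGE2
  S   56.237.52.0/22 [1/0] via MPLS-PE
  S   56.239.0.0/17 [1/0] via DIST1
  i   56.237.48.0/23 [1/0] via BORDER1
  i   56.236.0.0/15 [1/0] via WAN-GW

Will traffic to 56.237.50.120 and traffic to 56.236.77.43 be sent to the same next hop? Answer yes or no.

56.237.50.120: longest match 56.236.0.0/15 -> WAN-GW
56.236.77.43: longest match 56.236.0.0/15 -> WAN-GW

yes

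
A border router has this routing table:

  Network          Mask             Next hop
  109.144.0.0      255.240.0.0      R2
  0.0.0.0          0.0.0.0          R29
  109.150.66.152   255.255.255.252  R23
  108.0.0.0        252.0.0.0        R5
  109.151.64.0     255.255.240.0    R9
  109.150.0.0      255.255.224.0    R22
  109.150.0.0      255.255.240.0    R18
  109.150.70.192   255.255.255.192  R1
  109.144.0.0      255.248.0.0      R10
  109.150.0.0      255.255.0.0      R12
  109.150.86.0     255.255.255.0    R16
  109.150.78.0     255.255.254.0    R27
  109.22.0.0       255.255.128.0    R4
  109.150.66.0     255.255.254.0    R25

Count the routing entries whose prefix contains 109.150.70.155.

Prefixes containing 109.150.70.155:
  0.0.0.0/0 (default, matches everything)
  108.0.0.0/6 (108.0.0.0 - 111.255.255.255)
  109.144.0.0/12 (109.144.0.0 - 109.159.255.255)
  109.144.0.0/13 (109.144.0.0 - 109.151.255.255)
  109.150.0.0/16 (109.150.0.0 - 109.150.255.255)
Total matching entries: 5.

5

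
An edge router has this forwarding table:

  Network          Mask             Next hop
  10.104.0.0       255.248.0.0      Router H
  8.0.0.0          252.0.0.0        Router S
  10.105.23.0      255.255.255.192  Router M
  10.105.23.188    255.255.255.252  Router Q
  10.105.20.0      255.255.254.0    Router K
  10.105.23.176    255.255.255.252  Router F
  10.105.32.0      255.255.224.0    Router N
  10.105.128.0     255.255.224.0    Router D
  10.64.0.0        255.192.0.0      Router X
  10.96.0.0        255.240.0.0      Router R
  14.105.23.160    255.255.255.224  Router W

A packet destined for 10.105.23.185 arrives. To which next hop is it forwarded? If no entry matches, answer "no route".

Routes whose prefix contains 10.105.23.185:
  8.0.0.0/6 (8.0.0.0 - 11.255.255.255) -> Router S
  10.64.0.0/10 (10.64.0.0 - 10.127.255.255) -> Router X
  10.96.0.0/12 (10.96.0.0 - 10.111.255.255) -> Router R
  10.104.0.0/13 (10.104.0.0 - 10.111.255.255) -> Router H
More-specific entries that do NOT match:
  10.105.23.188/30 (10.105.23.188 - 10.105.23.191) does not contain 10.105.23.185
  10.105.23.176/30 (10.105.23.176 - 10.105.23.179) does not contain 10.105.23.185
  14.105.23.160/27 (14.105.23.160 - 14.105.23.191) does not contain 10.105.23.185
  10.105.23.0/26 (10.105.23.0 - 10.105.23.63) does not contain 10.105.23.185
  10.105.20.0/23 (10.105.20.0 - 10.105.21.255) does not contain 10.105.23.185
  10.105.32.0/19 (10.105.32.0 - 10.105.63.255) does not contain 10.105.23.185
  10.105.128.0/19 (10.105.128.0 - 10.105.159.255) does not contain 10.105.23.185
Longest matching prefix is /13 -> next hop Router H.

Router H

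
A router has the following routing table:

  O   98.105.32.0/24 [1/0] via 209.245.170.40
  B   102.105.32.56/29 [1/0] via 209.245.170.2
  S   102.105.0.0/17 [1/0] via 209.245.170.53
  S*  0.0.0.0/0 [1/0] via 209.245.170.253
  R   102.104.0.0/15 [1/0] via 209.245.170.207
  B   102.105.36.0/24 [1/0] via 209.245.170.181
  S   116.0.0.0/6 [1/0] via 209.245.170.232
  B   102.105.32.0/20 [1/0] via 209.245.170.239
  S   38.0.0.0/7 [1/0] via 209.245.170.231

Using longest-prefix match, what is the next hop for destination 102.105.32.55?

Routes whose prefix contains 102.105.32.55:
  0.0.0.0/0 (default, matches everything) -> 209.245.170.253
  102.104.0.0/15 (102.104.0.0 - 102.105.255.255) -> 209.245.170.207
  102.105.0.0/17 (102.105.0.0 - 102.105.127.255) -> 209.245.170.53
  102.105.32.0/20 (102.105.32.0 - 102.105.47.255) -> 209.245.170.239
More-specific entries that do NOT match:
  102.105.32.56/29 (102.105.32.56 - 102.105.32.63) does not contain 102.105.32.55
  98.105.32.0/24 (98.105.32.0 - 98.105.32.255) does not contain 102.105.32.55
  102.105.36.0/24 (102.105.36.0 - 102.105.36.255) does not contain 102.105.32.55
Longest matching prefix is /20 -> next hop 209.245.170.239.

209.245.170.239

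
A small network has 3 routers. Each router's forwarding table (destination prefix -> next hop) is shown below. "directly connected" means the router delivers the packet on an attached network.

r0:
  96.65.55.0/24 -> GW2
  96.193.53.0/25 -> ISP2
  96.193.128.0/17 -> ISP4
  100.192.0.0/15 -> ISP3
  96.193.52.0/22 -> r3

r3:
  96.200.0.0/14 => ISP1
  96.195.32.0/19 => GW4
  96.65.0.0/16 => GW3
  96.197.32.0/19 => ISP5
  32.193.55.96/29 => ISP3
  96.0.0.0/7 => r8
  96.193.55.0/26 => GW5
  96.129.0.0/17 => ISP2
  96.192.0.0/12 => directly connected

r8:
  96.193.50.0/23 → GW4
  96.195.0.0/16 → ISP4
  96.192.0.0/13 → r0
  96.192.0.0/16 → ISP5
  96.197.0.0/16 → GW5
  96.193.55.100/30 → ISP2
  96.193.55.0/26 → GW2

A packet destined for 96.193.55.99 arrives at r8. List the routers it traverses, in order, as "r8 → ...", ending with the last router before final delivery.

r8 → r0 → r3

At r8: longest match for 96.193.55.99 is 96.192.0.0/13 -> r0
At r0: longest match for 96.193.55.99 is 96.193.52.0/22 -> r3
At r3: longest match for 96.193.55.99 is 96.192.0.0/12 -> directly connected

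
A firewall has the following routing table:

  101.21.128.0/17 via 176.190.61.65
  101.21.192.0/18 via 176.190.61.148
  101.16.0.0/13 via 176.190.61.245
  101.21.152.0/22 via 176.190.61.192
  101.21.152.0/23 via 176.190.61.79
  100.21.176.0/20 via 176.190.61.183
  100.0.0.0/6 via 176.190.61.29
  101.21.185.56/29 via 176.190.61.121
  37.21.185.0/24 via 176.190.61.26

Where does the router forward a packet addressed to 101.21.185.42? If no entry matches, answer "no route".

Routes whose prefix contains 101.21.185.42:
  100.0.0.0/6 (100.0.0.0 - 103.255.255.255) -> 176.190.61.29
  101.16.0.0/13 (101.16.0.0 - 101.23.255.255) -> 176.190.61.245
  101.21.128.0/17 (101.21.128.0 - 101.21.255.255) -> 176.190.61.65
More-specific entries that do NOT match:
  101.21.185.56/29 (101.21.185.56 - 101.21.185.63) does not contain 101.21.185.42
  37.21.185.0/24 (37.21.185.0 - 37.21.185.255) does not contain 101.21.185.42
  101.21.152.0/23 (101.21.152.0 - 101.21.153.255) does not contain 101.21.185.42
  101.21.152.0/22 (101.21.152.0 - 101.21.155.255) does not contain 101.21.185.42
  100.21.176.0/20 (100.21.176.0 - 100.21.191.255) does not contain 101.21.185.42
  101.21.192.0/18 (101.21.192.0 - 101.21.255.255) does not contain 101.21.185.42
Longest matching prefix is /17 -> next hop 176.190.61.65.

176.190.61.65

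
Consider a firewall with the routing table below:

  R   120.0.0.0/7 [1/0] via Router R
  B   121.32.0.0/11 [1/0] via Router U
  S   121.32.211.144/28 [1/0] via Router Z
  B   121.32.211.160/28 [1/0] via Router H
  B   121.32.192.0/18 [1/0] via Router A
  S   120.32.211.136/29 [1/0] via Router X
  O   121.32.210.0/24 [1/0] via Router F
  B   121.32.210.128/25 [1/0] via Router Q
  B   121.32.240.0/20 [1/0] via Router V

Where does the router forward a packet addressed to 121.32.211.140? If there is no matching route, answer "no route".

Routes whose prefix contains 121.32.211.140:
  120.0.0.0/7 (120.0.0.0 - 121.255.255.255) -> Router R
  121.32.0.0/11 (121.32.0.0 - 121.63.255.255) -> Router U
  121.32.192.0/18 (121.32.192.0 - 121.32.255.255) -> Router A
More-specific entries that do NOT match:
  120.32.211.136/29 (120.32.211.136 - 120.32.211.143) does not contain 121.32.211.140
  121.32.211.144/28 (121.32.211.144 - 121.32.211.159) does not contain 121.32.211.140
  121.32.211.160/28 (121.32.211.160 - 121.32.211.175) does not contain 121.32.211.140
  121.32.210.128/25 (121.32.210.128 - 121.32.210.255) does not contain 121.32.211.140
  121.32.210.0/24 (121.32.210.0 - 121.32.210.255) does not contain 121.32.211.140
  121.32.240.0/20 (121.32.240.0 - 121.32.255.255) does not contain 121.32.211.140
Longest matching prefix is /18 -> next hop Router A.

Router A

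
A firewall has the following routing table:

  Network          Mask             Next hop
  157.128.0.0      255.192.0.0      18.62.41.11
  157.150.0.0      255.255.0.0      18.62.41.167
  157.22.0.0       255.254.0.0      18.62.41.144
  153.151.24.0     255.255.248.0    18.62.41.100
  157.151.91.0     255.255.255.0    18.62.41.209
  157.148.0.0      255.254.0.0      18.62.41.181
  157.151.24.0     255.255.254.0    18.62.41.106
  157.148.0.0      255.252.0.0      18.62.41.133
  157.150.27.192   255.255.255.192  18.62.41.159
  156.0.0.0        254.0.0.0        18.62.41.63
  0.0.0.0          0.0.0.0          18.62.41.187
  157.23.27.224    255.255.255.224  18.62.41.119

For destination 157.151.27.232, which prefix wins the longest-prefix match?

Entries matching 157.151.27.232:
  0.0.0.0/0 (default, matches everything)
  156.0.0.0/7 (156.0.0.0 - 157.255.255.255)
  157.128.0.0/10 (157.128.0.0 - 157.191.255.255)
  157.148.0.0/14 (157.148.0.0 - 157.151.255.255)
Most specific is 157.148.0.0/14.

157.148.0.0/14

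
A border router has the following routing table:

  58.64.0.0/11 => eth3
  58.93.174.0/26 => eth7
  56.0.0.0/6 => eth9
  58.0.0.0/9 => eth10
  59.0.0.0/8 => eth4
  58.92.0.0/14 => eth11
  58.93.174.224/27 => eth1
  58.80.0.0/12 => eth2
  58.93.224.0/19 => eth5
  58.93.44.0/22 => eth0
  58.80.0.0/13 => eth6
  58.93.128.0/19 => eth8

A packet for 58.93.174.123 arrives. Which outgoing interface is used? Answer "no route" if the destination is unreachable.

eth11

Routes whose prefix contains 58.93.174.123:
  56.0.0.0/6 (56.0.0.0 - 59.255.255.255) -> eth9
  58.0.0.0/9 (58.0.0.0 - 58.127.255.255) -> eth10
  58.64.0.0/11 (58.64.0.0 - 58.95.255.255) -> eth3
  58.80.0.0/12 (58.80.0.0 - 58.95.255.255) -> eth2
  58.92.0.0/14 (58.92.0.0 - 58.95.255.255) -> eth11
More-specific entries that do NOT match:
  58.93.174.224/27 (58.93.174.224 - 58.93.174.255) does not contain 58.93.174.123
  58.93.174.0/26 (58.93.174.0 - 58.93.174.63) does not contain 58.93.174.123
  58.93.44.0/22 (58.93.44.0 - 58.93.47.255) does not contain 58.93.174.123
  58.93.224.0/19 (58.93.224.0 - 58.93.255.255) does not contain 58.93.174.123
  58.93.128.0/19 (58.93.128.0 - 58.93.159.255) does not contain 58.93.174.123
Longest matching prefix is /14 -> interface eth11.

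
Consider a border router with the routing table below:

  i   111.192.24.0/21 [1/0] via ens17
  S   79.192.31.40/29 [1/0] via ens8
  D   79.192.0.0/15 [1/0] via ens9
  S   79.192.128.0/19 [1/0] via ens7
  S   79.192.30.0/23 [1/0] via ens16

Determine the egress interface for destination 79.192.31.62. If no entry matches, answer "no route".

ens16

Routes whose prefix contains 79.192.31.62:
  79.192.0.0/15 (79.192.0.0 - 79.193.255.255) -> ens9
  79.192.30.0/23 (79.192.30.0 - 79.192.31.255) -> ens16
More-specific entries that do NOT match:
  79.192.31.40/29 (79.192.31.40 - 79.192.31.47) does not contain 79.192.31.62
Longest matching prefix is /23 -> interface ens16.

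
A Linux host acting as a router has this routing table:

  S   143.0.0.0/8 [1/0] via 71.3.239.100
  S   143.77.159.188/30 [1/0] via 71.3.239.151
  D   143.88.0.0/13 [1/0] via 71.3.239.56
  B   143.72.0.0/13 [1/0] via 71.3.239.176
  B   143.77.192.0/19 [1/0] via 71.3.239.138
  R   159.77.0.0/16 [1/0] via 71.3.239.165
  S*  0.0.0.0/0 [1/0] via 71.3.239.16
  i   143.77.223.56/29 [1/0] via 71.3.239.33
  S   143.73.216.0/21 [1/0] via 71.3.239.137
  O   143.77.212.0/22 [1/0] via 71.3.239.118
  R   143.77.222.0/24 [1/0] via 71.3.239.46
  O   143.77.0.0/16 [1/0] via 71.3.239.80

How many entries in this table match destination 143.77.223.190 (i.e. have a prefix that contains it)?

Prefixes containing 143.77.223.190:
  0.0.0.0/0 (default, matches everything)
  143.0.0.0/8 (143.0.0.0 - 143.255.255.255)
  143.72.0.0/13 (143.72.0.0 - 143.79.255.255)
  143.77.0.0/16 (143.77.0.0 - 143.77.255.255)
  143.77.192.0/19 (143.77.192.0 - 143.77.223.255)
Total matching entries: 5.

5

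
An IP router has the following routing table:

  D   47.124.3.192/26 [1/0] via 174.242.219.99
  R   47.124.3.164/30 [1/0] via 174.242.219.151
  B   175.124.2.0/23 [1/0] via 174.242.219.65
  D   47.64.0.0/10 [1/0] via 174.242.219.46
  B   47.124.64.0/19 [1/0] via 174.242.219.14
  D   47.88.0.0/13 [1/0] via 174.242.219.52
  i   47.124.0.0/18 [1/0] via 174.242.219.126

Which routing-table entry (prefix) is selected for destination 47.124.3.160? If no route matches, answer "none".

47.124.0.0/18

Entries matching 47.124.3.160:
  47.64.0.0/10 (47.64.0.0 - 47.127.255.255)
  47.124.0.0/18 (47.124.0.0 - 47.124.63.255)
Most specific is 47.124.0.0/18.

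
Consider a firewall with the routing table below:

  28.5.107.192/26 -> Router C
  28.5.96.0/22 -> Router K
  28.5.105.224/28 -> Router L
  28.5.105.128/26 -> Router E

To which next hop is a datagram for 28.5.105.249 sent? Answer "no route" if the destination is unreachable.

No entry's prefix contains 28.5.105.249; there is no default route.

no route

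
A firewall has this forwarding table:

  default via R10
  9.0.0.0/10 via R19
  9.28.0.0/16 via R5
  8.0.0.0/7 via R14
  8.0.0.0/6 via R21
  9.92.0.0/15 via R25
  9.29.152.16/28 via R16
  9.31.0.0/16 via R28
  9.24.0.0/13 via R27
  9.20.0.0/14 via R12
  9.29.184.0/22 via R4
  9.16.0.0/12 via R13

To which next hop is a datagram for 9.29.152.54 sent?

R27

Routes whose prefix contains 9.29.152.54:
  0.0.0.0/0 (default, matches everything) -> R10
  8.0.0.0/6 (8.0.0.0 - 11.255.255.255) -> R21
  8.0.0.0/7 (8.0.0.0 - 9.255.255.255) -> R14
  9.0.0.0/10 (9.0.0.0 - 9.63.255.255) -> R19
  9.16.0.0/12 (9.16.0.0 - 9.31.255.255) -> R13
  9.24.0.0/13 (9.24.0.0 - 9.31.255.255) -> R27
More-specific entries that do NOT match:
  9.29.152.16/28 (9.29.152.16 - 9.29.152.31) does not contain 9.29.152.54
  9.29.184.0/22 (9.29.184.0 - 9.29.187.255) does not contain 9.29.152.54
  9.28.0.0/16 (9.28.0.0 - 9.28.255.255) does not contain 9.29.152.54
  9.31.0.0/16 (9.31.0.0 - 9.31.255.255) does not contain 9.29.152.54
  9.92.0.0/15 (9.92.0.0 - 9.93.255.255) does not contain 9.29.152.54
  9.20.0.0/14 (9.20.0.0 - 9.23.255.255) does not contain 9.29.152.54
Longest matching prefix is /13 -> next hop R27.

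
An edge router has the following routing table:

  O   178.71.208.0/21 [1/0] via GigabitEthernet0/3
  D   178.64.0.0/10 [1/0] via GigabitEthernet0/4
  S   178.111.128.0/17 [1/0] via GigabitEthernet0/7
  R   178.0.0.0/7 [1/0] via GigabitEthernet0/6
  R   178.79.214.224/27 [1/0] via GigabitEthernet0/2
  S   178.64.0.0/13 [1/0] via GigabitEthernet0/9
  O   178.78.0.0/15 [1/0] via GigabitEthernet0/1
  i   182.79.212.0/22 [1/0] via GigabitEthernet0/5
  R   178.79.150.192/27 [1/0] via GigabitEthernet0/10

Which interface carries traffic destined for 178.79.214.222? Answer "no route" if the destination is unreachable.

GigabitEthernet0/1

Routes whose prefix contains 178.79.214.222:
  178.0.0.0/7 (178.0.0.0 - 179.255.255.255) -> GigabitEthernet0/6
  178.64.0.0/10 (178.64.0.0 - 178.127.255.255) -> GigabitEthernet0/4
  178.78.0.0/15 (178.78.0.0 - 178.79.255.255) -> GigabitEthernet0/1
More-specific entries that do NOT match:
  178.79.214.224/27 (178.79.214.224 - 178.79.214.255) does not contain 178.79.214.222
  178.79.150.192/27 (178.79.150.192 - 178.79.150.223) does not contain 178.79.214.222
  182.79.212.0/22 (182.79.212.0 - 182.79.215.255) does not contain 178.79.214.222
  178.71.208.0/21 (178.71.208.0 - 178.71.215.255) does not contain 178.79.214.222
  178.111.128.0/17 (178.111.128.0 - 178.111.255.255) does not contain 178.79.214.222
Longest matching prefix is /15 -> interface GigabitEthernet0/1.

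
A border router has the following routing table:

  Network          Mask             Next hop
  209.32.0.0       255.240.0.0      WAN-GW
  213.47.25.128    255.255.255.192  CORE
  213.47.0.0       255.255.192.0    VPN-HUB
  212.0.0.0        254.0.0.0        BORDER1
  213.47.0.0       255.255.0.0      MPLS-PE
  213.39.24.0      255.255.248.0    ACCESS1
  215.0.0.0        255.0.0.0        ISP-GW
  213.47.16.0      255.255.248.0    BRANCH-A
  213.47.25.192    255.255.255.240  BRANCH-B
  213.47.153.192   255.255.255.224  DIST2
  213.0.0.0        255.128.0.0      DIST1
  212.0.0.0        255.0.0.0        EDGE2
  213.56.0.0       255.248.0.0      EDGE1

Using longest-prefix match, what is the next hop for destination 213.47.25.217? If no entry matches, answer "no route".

Routes whose prefix contains 213.47.25.217:
  212.0.0.0/7 (212.0.0.0 - 213.255.255.255) -> BORDER1
  213.0.0.0/9 (213.0.0.0 - 213.127.255.255) -> DIST1
  213.47.0.0/16 (213.47.0.0 - 213.47.255.255) -> MPLS-PE
  213.47.0.0/18 (213.47.0.0 - 213.47.63.255) -> VPN-HUB
More-specific entries that do NOT match:
  213.47.25.192/28 (213.47.25.192 - 213.47.25.207) does not contain 213.47.25.217
  213.47.153.192/27 (213.47.153.192 - 213.47.153.223) does not contain 213.47.25.217
  213.47.25.128/26 (213.47.25.128 - 213.47.25.191) does not contain 213.47.25.217
  213.39.24.0/21 (213.39.24.0 - 213.39.31.255) does not contain 213.47.25.217
  213.47.16.0/21 (213.47.16.0 - 213.47.23.255) does not contain 213.47.25.217
Longest matching prefix is /18 -> next hop VPN-HUB.

VPN-HUB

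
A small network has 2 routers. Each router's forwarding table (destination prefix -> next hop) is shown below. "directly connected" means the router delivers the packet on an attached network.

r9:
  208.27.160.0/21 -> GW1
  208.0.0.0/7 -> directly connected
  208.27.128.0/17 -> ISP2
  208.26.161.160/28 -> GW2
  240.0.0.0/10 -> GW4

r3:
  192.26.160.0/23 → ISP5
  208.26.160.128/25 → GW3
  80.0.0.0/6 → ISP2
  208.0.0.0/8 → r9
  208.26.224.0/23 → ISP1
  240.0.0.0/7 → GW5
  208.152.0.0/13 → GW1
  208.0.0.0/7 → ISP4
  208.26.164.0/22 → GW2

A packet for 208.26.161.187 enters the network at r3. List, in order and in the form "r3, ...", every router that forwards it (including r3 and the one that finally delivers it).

At r3: longest match for 208.26.161.187 is 208.0.0.0/8 -> r9
At r9: longest match for 208.26.161.187 is 208.0.0.0/7 -> directly connected

r3, r9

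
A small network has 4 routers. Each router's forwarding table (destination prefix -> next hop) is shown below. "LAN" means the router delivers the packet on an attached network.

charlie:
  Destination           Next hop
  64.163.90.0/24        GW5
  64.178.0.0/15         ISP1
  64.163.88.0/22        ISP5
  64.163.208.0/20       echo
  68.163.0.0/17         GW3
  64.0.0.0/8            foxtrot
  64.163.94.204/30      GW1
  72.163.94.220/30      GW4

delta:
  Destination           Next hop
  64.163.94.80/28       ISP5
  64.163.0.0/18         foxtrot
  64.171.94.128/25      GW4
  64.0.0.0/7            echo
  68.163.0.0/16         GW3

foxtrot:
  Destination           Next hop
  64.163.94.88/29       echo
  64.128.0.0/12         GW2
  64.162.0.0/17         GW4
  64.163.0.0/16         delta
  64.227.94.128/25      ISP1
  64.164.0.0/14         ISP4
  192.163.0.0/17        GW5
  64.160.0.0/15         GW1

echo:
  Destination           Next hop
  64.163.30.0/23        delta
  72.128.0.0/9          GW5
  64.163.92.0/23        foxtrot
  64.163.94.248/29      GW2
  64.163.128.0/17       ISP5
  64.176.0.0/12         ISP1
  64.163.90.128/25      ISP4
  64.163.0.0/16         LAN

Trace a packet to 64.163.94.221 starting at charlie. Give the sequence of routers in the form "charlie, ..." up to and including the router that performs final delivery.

At charlie: longest match for 64.163.94.221 is 64.0.0.0/8 -> foxtrot
At foxtrot: longest match for 64.163.94.221 is 64.163.0.0/16 -> delta
At delta: longest match for 64.163.94.221 is 64.0.0.0/7 -> echo
At echo: longest match for 64.163.94.221 is 64.163.0.0/16 -> LAN

charlie, foxtrot, delta, echo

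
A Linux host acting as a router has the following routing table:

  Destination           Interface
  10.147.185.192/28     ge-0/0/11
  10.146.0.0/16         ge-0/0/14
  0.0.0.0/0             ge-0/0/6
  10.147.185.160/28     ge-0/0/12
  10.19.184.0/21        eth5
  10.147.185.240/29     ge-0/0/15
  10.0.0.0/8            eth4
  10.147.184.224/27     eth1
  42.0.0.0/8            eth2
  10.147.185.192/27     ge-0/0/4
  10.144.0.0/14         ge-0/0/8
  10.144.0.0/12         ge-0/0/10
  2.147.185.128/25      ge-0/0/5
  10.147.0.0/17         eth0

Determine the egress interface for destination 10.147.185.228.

ge-0/0/8

Routes whose prefix contains 10.147.185.228:
  0.0.0.0/0 (default, matches everything) -> ge-0/0/6
  10.0.0.0/8 (10.0.0.0 - 10.255.255.255) -> eth4
  10.144.0.0/12 (10.144.0.0 - 10.159.255.255) -> ge-0/0/10
  10.144.0.0/14 (10.144.0.0 - 10.147.255.255) -> ge-0/0/8
More-specific entries that do NOT match:
  10.147.185.240/29 (10.147.185.240 - 10.147.185.247) does not contain 10.147.185.228
  10.147.185.192/28 (10.147.185.192 - 10.147.185.207) does not contain 10.147.185.228
  10.147.185.160/28 (10.147.185.160 - 10.147.185.175) does not contain 10.147.185.228
  10.147.184.224/27 (10.147.184.224 - 10.147.184.255) does not contain 10.147.185.228
  10.147.185.192/27 (10.147.185.192 - 10.147.185.223) does not contain 10.147.185.228
  2.147.185.128/25 (2.147.185.128 - 2.147.185.255) does not contain 10.147.185.228
  10.19.184.0/21 (10.19.184.0 - 10.19.191.255) does not contain 10.147.185.228
  10.147.0.0/17 (10.147.0.0 - 10.147.127.255) does not contain 10.147.185.228
  10.146.0.0/16 (10.146.0.0 - 10.146.255.255) does not contain 10.147.185.228
Longest matching prefix is /14 -> interface ge-0/0/8.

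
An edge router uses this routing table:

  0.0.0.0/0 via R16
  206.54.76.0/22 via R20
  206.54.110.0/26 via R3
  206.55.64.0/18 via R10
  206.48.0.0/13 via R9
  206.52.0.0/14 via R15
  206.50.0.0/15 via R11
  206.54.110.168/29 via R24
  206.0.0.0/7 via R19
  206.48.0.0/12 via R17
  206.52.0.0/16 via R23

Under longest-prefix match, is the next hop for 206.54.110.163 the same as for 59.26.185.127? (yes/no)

no

206.54.110.163: longest match 206.52.0.0/14 -> R15
59.26.185.127: longest match 0.0.0.0/0 -> R16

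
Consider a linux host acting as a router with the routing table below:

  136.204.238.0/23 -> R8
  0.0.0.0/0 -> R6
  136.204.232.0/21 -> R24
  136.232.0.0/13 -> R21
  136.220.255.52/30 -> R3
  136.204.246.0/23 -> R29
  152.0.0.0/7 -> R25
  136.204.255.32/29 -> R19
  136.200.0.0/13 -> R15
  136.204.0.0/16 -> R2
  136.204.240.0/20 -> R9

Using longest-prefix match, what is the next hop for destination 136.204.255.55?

Routes whose prefix contains 136.204.255.55:
  0.0.0.0/0 (default, matches everything) -> R6
  136.200.0.0/13 (136.200.0.0 - 136.207.255.255) -> R15
  136.204.0.0/16 (136.204.0.0 - 136.204.255.255) -> R2
  136.204.240.0/20 (136.204.240.0 - 136.204.255.255) -> R9
More-specific entries that do NOT match:
  136.220.255.52/30 (136.220.255.52 - 136.220.255.55) does not contain 136.204.255.55
  136.204.255.32/29 (136.204.255.32 - 136.204.255.39) does not contain 136.204.255.55
  136.204.238.0/23 (136.204.238.0 - 136.204.239.255) does not contain 136.204.255.55
  136.204.246.0/23 (136.204.246.0 - 136.204.247.255) does not contain 136.204.255.55
  136.204.232.0/21 (136.204.232.0 - 136.204.239.255) does not contain 136.204.255.55
Longest matching prefix is /20 -> next hop R9.

R9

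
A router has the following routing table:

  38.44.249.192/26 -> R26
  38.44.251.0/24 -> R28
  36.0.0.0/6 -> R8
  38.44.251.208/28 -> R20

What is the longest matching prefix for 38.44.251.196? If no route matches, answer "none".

38.44.251.0/24

Entries matching 38.44.251.196:
  36.0.0.0/6 (36.0.0.0 - 39.255.255.255)
  38.44.251.0/24 (38.44.251.0 - 38.44.251.255)
Most specific is 38.44.251.0/24.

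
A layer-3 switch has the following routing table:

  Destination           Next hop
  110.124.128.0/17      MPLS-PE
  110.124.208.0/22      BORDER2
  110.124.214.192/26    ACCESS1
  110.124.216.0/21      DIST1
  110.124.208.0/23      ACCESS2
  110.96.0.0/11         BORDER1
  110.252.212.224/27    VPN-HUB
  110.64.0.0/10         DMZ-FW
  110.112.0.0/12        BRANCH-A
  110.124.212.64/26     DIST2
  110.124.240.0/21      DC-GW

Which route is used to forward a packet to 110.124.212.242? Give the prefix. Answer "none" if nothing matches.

110.124.128.0/17

Entries matching 110.124.212.242:
  110.64.0.0/10 (110.64.0.0 - 110.127.255.255)
  110.96.0.0/11 (110.96.0.0 - 110.127.255.255)
  110.112.0.0/12 (110.112.0.0 - 110.127.255.255)
  110.124.128.0/17 (110.124.128.0 - 110.124.255.255)
Most specific is 110.124.128.0/17.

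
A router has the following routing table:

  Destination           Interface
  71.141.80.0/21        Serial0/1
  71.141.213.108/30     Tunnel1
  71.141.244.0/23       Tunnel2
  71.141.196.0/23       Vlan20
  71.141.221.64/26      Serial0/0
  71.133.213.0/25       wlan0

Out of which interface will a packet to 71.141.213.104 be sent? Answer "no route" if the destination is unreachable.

no route

No entry's prefix contains 71.141.213.104; there is no default route.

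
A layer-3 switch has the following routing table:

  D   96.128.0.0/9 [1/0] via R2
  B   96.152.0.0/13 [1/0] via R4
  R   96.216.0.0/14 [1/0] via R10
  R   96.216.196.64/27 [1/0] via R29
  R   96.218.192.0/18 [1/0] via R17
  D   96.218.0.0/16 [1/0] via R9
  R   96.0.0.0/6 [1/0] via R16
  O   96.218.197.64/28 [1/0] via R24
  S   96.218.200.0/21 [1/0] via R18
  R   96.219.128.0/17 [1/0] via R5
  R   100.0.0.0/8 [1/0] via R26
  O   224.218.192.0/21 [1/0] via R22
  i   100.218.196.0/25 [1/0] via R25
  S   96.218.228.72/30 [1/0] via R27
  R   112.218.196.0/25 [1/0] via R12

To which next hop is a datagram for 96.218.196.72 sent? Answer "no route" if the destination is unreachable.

Routes whose prefix contains 96.218.196.72:
  96.0.0.0/6 (96.0.0.0 - 99.255.255.255) -> R16
  96.128.0.0/9 (96.128.0.0 - 96.255.255.255) -> R2
  96.216.0.0/14 (96.216.0.0 - 96.219.255.255) -> R10
  96.218.0.0/16 (96.218.0.0 - 96.218.255.255) -> R9
  96.218.192.0/18 (96.218.192.0 - 96.218.255.255) -> R17
More-specific entries that do NOT match:
  96.218.228.72/30 (96.218.228.72 - 96.218.228.75) does not contain 96.218.196.72
  96.218.197.64/28 (96.218.197.64 - 96.218.197.79) does not contain 96.218.196.72
  96.216.196.64/27 (96.216.196.64 - 96.216.196.95) does not contain 96.218.196.72
  100.218.196.0/25 (100.218.196.0 - 100.218.196.127) does not contain 96.218.196.72
  112.218.196.0/25 (112.218.196.0 - 112.218.196.127) does not contain 96.218.196.72
  96.218.200.0/21 (96.218.200.0 - 96.218.207.255) does not contain 96.218.196.72
  224.218.192.0/21 (224.218.192.0 - 224.218.199.255) does not contain 96.218.196.72
Longest matching prefix is /18 -> next hop R17.

R17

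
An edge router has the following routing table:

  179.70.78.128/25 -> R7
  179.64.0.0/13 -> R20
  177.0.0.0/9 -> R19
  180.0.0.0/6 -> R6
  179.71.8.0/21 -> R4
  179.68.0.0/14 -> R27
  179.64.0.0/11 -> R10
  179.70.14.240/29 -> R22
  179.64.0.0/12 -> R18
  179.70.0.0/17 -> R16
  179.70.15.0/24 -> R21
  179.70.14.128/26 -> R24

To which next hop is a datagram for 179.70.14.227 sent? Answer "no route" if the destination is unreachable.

R16

Routes whose prefix contains 179.70.14.227:
  179.64.0.0/11 (179.64.0.0 - 179.95.255.255) -> R10
  179.64.0.0/12 (179.64.0.0 - 179.79.255.255) -> R18
  179.64.0.0/13 (179.64.0.0 - 179.71.255.255) -> R20
  179.68.0.0/14 (179.68.0.0 - 179.71.255.255) -> R27
  179.70.0.0/17 (179.70.0.0 - 179.70.127.255) -> R16
More-specific entries that do NOT match:
  179.70.14.240/29 (179.70.14.240 - 179.70.14.247) does not contain 179.70.14.227
  179.70.14.128/26 (179.70.14.128 - 179.70.14.191) does not contain 179.70.14.227
  179.70.78.128/25 (179.70.78.128 - 179.70.78.255) does not contain 179.70.14.227
  179.70.15.0/24 (179.70.15.0 - 179.70.15.255) does not contain 179.70.14.227
  179.71.8.0/21 (179.71.8.0 - 179.71.15.255) does not contain 179.70.14.227
Longest matching prefix is /17 -> next hop R16.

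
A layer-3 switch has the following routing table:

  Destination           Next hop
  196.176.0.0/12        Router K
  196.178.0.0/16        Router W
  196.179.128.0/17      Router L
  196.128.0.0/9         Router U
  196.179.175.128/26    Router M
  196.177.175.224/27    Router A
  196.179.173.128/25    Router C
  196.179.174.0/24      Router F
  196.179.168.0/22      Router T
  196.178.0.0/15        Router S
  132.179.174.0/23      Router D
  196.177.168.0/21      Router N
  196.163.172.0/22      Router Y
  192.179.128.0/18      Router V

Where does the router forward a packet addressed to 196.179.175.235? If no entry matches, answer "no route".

Router L

Routes whose prefix contains 196.179.175.235:
  196.128.0.0/9 (196.128.0.0 - 196.255.255.255) -> Router U
  196.176.0.0/12 (196.176.0.0 - 196.191.255.255) -> Router K
  196.178.0.0/15 (196.178.0.0 - 196.179.255.255) -> Router S
  196.179.128.0/17 (196.179.128.0 - 196.179.255.255) -> Router L
More-specific entries that do NOT match:
  196.177.175.224/27 (196.177.175.224 - 196.177.175.255) does not contain 196.179.175.235
  196.179.175.128/26 (196.179.175.128 - 196.179.175.191) does not contain 196.179.175.235
  196.179.173.128/25 (196.179.173.128 - 196.179.173.255) does not contain 196.179.175.235
  196.179.174.0/24 (196.179.174.0 - 196.179.174.255) does not contain 196.179.175.235
  132.179.174.0/23 (132.179.174.0 - 132.179.175.255) does not contain 196.179.175.235
  196.179.168.0/22 (196.179.168.0 - 196.179.171.255) does not contain 196.179.175.235
  196.163.172.0/22 (196.163.172.0 - 196.163.175.255) does not contain 196.179.175.235
  196.177.168.0/21 (196.177.168.0 - 196.177.175.255) does not contain 196.179.175.235
  192.179.128.0/18 (192.179.128.0 - 192.179.191.255) does not contain 196.179.175.235
Longest matching prefix is /17 -> next hop Router L.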